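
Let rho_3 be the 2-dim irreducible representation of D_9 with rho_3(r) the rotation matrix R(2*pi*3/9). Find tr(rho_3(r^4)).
chi_{rho_3}(r^4) = 2*cos(2*pi*3*4/9) = -1

Justification: rho_3(r^4) is rotation by angle 2*pi*3*4/9, whose trace is 2*cos(2*pi*3*4/9) = -1.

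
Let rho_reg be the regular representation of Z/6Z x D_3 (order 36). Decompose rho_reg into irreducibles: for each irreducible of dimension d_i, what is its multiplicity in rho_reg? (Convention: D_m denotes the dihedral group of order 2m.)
Each irreducible V_i of dimension d_i appears with multiplicity d_i, i.e. rho_reg = (direct sum over all irreducibles V_i) d_i V_i. The irreducible dimensions for Z/6Z x D_3 are 1, 1, 1, 1, 1, 1, 1, 1, 1, 1, 1, 1, 2, 2, 2, 2, 2, 2: 12 irreducibles of dimension 1, each with multiplicity 1; 6 irreducibles of dimension 2, each with multiplicity 2. Total dimension 12*1*1 + 6*2*2 = 36 = |G|.

Proof sketch: General theorem: in the regular representation of a finite group G, each irreducible appears with multiplicity equal to its dimension. Check: dim(rho_reg) = sum d_i^2 = 1 + 1 + 1 + 1 + 1 + 1 + 1 + 1 + 1 + 1 + 1 + 1 + 4 + 4 + 4 + 4 + 4 + 4 = 36 = |G|.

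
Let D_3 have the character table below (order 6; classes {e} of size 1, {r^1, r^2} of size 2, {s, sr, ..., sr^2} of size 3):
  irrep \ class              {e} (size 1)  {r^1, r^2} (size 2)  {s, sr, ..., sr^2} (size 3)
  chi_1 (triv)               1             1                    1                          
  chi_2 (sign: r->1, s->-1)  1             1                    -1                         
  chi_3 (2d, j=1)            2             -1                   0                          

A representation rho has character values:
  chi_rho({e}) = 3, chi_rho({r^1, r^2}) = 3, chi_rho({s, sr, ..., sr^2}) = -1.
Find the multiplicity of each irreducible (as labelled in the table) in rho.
Multiplicities: chi_1: 1, chi_2: 2, chi_3: 0.

Details: Use <chi_rho, chi> = (1/|G|) sum_C |C| * chi_rho(C) * conj(chi(C)) with |G| = 6 for each irreducible chi in the table:
  <chi_rho, chi_1> = (1/6)[1*(3)*conj(1) + 2*(3)*conj(1) + 3*(-1)*conj(1)]
      = (1/6)[(3) + (6) + (-3)] = 6/6 = 1
  <chi_rho, chi_2> = (1/6)[1*(3)*conj(1) + 2*(3)*conj(1) + 3*(-1)*conj(-1)]
      = (1/6)[(3) + (6) + (3)] = 12/6 = 2
  <chi_rho, chi_3> = (1/6)[1*(3)*conj(2) + 2*(3)*conj(-1) + 3*(-1)*conj(0)]
      = (1/6)[(6) + (-6) + (0)] = 0/6 = 0
Dimension check: dim(rho) = sum (mult * dim) = 1*1 + 2*1 + 0*2 = 3 = chi_rho(e) = 3.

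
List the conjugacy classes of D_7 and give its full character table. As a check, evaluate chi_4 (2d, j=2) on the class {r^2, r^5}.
Conjugacy classes: {e} of size 1, {r^1, r^6} of size 2, {r^2, r^5} of size 2, {r^3, r^4} of size 2, {s, sr, ..., sr^6} of size 7.
Character table:
  irrep \ class              {e} (size 1)  {r^1, r^6} (size 2)  {r^2, r^5} (size 2)  {r^3, r^4} (size 2)  {s, sr, ..., sr^6} (size 7)
  chi_1 (triv)               1             1                    1                    1                    1                          
  chi_2 (sign: r->1, s->-1)  1             1                    1                    1                    -1                         
  chi_3 (2d, j=1)            2             2*cos(2*pi/7)        -2*cos(3*pi/7)       -2*cos(pi/7)         0                          
  chi_4 (2d, j=2)            2             -2*cos(3*pi/7)       -2*cos(pi/7)         2*cos(2*pi/7)        0                          
  chi_5 (2d, j=3)            2             -2*cos(pi/7)         2*cos(2*pi/7)        -2*cos(3*pi/7)       0                          

Spot check: chi_4 (2d, j=2) on {r^2, r^5} = -2*cos(pi/7).

Reasoning: D_7 has order 2*7 = 14 with 5 conjugacy classes, hence 5 irreducibles. Sum of squared dims 1 + 1 + 4 + 4 + 4 = 14 = |G|. Linear characters come from the abelianisation; the 2-dimensional irreps have character r^k -> 2*cos(2*pi*j*k/7), reflections -> 0.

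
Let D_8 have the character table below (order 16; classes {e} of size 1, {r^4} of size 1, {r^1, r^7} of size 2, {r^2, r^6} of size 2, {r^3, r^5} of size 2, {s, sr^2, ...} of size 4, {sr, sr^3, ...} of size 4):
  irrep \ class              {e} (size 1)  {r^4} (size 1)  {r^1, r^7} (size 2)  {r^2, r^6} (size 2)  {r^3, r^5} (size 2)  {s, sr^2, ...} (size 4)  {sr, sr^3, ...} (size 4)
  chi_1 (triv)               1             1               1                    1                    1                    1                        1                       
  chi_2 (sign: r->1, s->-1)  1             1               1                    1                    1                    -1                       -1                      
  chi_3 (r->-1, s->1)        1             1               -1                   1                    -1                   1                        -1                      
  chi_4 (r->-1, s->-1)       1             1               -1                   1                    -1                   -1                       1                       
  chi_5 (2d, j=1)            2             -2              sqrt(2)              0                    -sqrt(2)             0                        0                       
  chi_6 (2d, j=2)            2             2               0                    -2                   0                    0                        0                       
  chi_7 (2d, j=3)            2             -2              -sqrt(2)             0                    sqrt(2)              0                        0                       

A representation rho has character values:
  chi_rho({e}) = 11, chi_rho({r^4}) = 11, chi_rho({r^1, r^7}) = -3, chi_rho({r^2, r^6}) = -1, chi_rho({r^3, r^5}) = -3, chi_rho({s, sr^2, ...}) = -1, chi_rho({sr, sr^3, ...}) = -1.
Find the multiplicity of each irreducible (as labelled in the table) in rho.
Multiplicities: chi_1: 0, chi_2: 1, chi_3: 2, chi_4: 2, chi_5: 0, chi_6: 3, chi_7: 0.

Explanation: Use <chi_rho, chi> = (1/|G|) sum_C |C| * chi_rho(C) * conj(chi(C)) with |G| = 16 for each irreducible chi in the table:
  <chi_rho, chi_1> = (1/16)[1*(11)*conj(1) + 1*(11)*conj(1) + 2*(-3)*conj(1) + 2*(-1)*conj(1) + 2*(-3)*conj(1) + 4*(-1)*conj(1) + 4*(-1)*conj(1)]
      = (1/16)[(11) + (11) + (-6) + (-2) + (-6) + (-4) + (-4)] = 0/16 = 0
  <chi_rho, chi_2> = (1/16)[1*(11)*conj(1) + 1*(11)*conj(1) + 2*(-3)*conj(1) + 2*(-1)*conj(1) + 2*(-3)*conj(1) + 4*(-1)*conj(-1) + 4*(-1)*conj(-1)]
      = (1/16)[(11) + (11) + (-6) + (-2) + (-6) + (4) + (4)] = 16/16 = 1
  <chi_rho, chi_3> = (1/16)[1*(11)*conj(1) + 1*(11)*conj(1) + 2*(-3)*conj(-1) + 2*(-1)*conj(1) + 2*(-3)*conj(-1) + 4*(-1)*conj(1) + 4*(-1)*conj(-1)]
      = (1/16)[(11) + (11) + (6) + (-2) + (6) + (-4) + (4)] = 32/16 = 2
  <chi_rho, chi_4> = (1/16)[1*(11)*conj(1) + 1*(11)*conj(1) + 2*(-3)*conj(-1) + 2*(-1)*conj(1) + 2*(-3)*conj(-1) + 4*(-1)*conj(-1) + 4*(-1)*conj(1)]
      = (1/16)[(11) + (11) + (6) + (-2) + (6) + (4) + (-4)] = 32/16 = 2
  <chi_rho, chi_5> = (1/16)[1*(11)*conj(2) + 1*(11)*conj(-2) + 2*(-3)*conj(sqrt(2)) + 2*(-1)*conj(0) + 2*(-3)*conj(-sqrt(2)) + 4*(-1)*conj(0) + 4*(-1)*conj(0)]
      = (1/16)[(22) + (-22) + (-6*sqrt(2)) + (0) + (6*sqrt(2)) + (0) + (0)] = 0/16 = 0
  <chi_rho, chi_6> = (1/16)[1*(11)*conj(2) + 1*(11)*conj(2) + 2*(-3)*conj(0) + 2*(-1)*conj(-2) + 2*(-3)*conj(0) + 4*(-1)*conj(0) + 4*(-1)*conj(0)]
      = (1/16)[(22) + (22) + (0) + (4) + (0) + (0) + (0)] = 48/16 = 3
  <chi_rho, chi_7> = (1/16)[1*(11)*conj(2) + 1*(11)*conj(-2) + 2*(-3)*conj(-sqrt(2)) + 2*(-1)*conj(0) + 2*(-3)*conj(sqrt(2)) + 4*(-1)*conj(0) + 4*(-1)*conj(0)]
      = (1/16)[(22) + (-22) + (6*sqrt(2)) + (0) + (-6*sqrt(2)) + (0) + (0)] = 0/16 = 0
Dimension check: dim(rho) = sum (mult * dim) = 0*1 + 1*1 + 2*1 + 2*1 + 0*2 + 3*2 + 0*2 = 11 = chi_rho(e) = 11.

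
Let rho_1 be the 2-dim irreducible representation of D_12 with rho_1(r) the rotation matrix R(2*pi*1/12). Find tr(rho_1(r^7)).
chi_{rho_1}(r^7) = 2*cos(2*pi*1*7/12) = -sqrt(3)

Details: rho_1(r^7) is rotation by angle 2*pi*1*7/12, whose trace is 2*cos(2*pi*1*7/12) = -sqrt(3).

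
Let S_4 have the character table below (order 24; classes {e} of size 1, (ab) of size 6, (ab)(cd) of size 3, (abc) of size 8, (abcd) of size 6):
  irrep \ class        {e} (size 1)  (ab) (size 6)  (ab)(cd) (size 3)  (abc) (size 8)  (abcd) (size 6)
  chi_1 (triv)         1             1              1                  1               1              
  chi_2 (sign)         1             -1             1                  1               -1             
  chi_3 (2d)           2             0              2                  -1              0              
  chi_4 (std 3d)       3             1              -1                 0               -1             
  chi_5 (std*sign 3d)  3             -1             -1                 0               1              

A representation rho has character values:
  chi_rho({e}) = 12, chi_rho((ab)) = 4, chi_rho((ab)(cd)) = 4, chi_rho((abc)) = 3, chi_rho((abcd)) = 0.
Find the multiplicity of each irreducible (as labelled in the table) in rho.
Multiplicities: chi_1: 3, chi_2: 1, chi_3: 1, chi_4: 2, chi_5: 0.

Details: Use <chi_rho, chi> = (1/|G|) sum_C |C| * chi_rho(C) * conj(chi(C)) with |G| = 24 for each irreducible chi in the table:
  <chi_rho, chi_1> = (1/24)[1*(12)*conj(1) + 6*(4)*conj(1) + 3*(4)*conj(1) + 8*(3)*conj(1) + 6*(0)*conj(1)]
      = (1/24)[(12) + (24) + (12) + (24) + (0)] = 72/24 = 3
  <chi_rho, chi_2> = (1/24)[1*(12)*conj(1) + 6*(4)*conj(-1) + 3*(4)*conj(1) + 8*(3)*conj(1) + 6*(0)*conj(-1)]
      = (1/24)[(12) + (-24) + (12) + (24) + (0)] = 24/24 = 1
  <chi_rho, chi_3> = (1/24)[1*(12)*conj(2) + 6*(4)*conj(0) + 3*(4)*conj(2) + 8*(3)*conj(-1) + 6*(0)*conj(0)]
      = (1/24)[(24) + (0) + (24) + (-24) + (0)] = 24/24 = 1
  <chi_rho, chi_4> = (1/24)[1*(12)*conj(3) + 6*(4)*conj(1) + 3*(4)*conj(-1) + 8*(3)*conj(0) + 6*(0)*conj(-1)]
      = (1/24)[(36) + (24) + (-12) + (0) + (0)] = 48/24 = 2
  <chi_rho, chi_5> = (1/24)[1*(12)*conj(3) + 6*(4)*conj(-1) + 3*(4)*conj(-1) + 8*(3)*conj(0) + 6*(0)*conj(1)]
      = (1/24)[(36) + (-24) + (-12) + (0) + (0)] = 0/24 = 0
Dimension check: dim(rho) = sum (mult * dim) = 3*1 + 1*1 + 1*2 + 2*3 + 0*3 = 12 = chi_rho(e) = 12.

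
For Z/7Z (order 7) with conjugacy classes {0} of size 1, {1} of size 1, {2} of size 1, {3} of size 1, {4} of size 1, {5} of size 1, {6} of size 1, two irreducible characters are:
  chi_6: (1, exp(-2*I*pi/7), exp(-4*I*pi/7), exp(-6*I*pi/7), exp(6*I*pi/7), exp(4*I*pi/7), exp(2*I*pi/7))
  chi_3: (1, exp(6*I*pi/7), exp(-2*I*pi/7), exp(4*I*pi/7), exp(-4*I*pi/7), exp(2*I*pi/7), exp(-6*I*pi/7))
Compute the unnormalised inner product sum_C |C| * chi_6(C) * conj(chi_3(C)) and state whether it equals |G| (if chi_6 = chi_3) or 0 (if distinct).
Sum = 0; so <chi_6, chi_3> = 0 (distinct irreducibles are orthogonal).

Explanation: Compute term by term over conjugacy classes (|C| * chi_6(C) * conj(chi_3(C))):
  1*(1)*conj(1) + 1*(exp(-2*I*pi/7))*conj(exp(6*I*pi/7)) + 1*(exp(-4*I*pi/7))*conj(exp(-2*I*pi/7)) + 1*(exp(-6*I*pi/7))*conj(exp(4*I*pi/7)) + 1*(exp(6*I*pi/7))*conj(exp(-4*I*pi/7)) + 1*(exp(4*I*pi/7))*conj(exp(2*I*pi/7)) + 1*(exp(2*I*pi/7))*conj(exp(-6*I*pi/7))
  = (1) + (exp(6*I*pi/7)) + (exp(-2*I*pi/7)) + (exp(4*I*pi/7)) + (exp(-4*I*pi/7)) + (exp(2*I*pi/7)) + (exp(-6*I*pi/7))
  = 0.
(Exp terms are combined using exp(i*s)*conj(exp(i*t)) = exp(i*(s-t)), and sums of them are collapsed using the identity that for every m > 1 the m distinct m-th roots of unity sum to 0, e.g. 1 + exp(2*I*pi/3) + exp(-2*I*pi/3) = 0.)
Dividing by |G| = 7 gives 0/7 = 0, matching the row-orthogonality relation <chi_6, chi_3> = [chi_6 = chi_3].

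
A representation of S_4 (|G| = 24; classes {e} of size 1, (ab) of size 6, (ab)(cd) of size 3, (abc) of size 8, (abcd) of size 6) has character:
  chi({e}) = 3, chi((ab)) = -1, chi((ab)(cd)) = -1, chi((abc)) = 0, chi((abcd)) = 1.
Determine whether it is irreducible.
Irreducible: <chi, chi> = 1.

Explanation: <chi, chi> = (1/|G|) sum_C |C| * |chi(C)|^2 = (1/24)[1*|3|^2 + 6*|-1|^2 + 3*|-1|^2 + 8*|0|^2 + 6*|1|^2]
  = (1/24)[(9) + (6) + (3) + (0) + (6)] = 24/24 = 1.
A character is irreducible iff <chi, chi> = 1, so this representation is irreducible.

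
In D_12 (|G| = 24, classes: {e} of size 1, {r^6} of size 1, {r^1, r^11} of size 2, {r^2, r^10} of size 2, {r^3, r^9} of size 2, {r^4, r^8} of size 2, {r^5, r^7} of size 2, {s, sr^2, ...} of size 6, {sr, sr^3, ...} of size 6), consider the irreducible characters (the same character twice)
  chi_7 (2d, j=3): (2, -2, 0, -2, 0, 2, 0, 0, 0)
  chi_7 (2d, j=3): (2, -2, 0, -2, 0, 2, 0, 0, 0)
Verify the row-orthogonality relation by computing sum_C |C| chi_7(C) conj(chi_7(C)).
Sum = 24 = |G| = 24; so <chi_7, chi_7> = 1 (norm-1 confirms irreducibility).

Proof sketch: Compute term by term over conjugacy classes (|C| * chi_7(C) * conj(chi_7(C))):
  1*(2)*conj(2) + 1*(-2)*conj(-2) + 2*(0)*conj(0) + 2*(-2)*conj(-2) + 2*(0)*conj(0) + 2*(2)*conj(2) + 2*(0)*conj(0) + 6*(0)*conj(0) + 6*(0)*conj(0)
  = (4) + (4) + (0) + (8) + (0) + (8) + (0) + (0) + (0)
  = 24.
Dividing by |G| = 24 gives 24/24 = 1, matching the row-orthogonality relation <chi_7, chi_7> = [chi_7 = chi_7].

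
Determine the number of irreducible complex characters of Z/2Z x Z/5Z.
10

The number of irreducible complex representations of a finite group equals its number of conjugacy classes. Z/2Z x Z/5Z is abelian of order 10, so every element is its own conjugacy class: 10 classes, so Z/2Z x Z/5Z (order 10) has exactly 10 irreducible complex representations.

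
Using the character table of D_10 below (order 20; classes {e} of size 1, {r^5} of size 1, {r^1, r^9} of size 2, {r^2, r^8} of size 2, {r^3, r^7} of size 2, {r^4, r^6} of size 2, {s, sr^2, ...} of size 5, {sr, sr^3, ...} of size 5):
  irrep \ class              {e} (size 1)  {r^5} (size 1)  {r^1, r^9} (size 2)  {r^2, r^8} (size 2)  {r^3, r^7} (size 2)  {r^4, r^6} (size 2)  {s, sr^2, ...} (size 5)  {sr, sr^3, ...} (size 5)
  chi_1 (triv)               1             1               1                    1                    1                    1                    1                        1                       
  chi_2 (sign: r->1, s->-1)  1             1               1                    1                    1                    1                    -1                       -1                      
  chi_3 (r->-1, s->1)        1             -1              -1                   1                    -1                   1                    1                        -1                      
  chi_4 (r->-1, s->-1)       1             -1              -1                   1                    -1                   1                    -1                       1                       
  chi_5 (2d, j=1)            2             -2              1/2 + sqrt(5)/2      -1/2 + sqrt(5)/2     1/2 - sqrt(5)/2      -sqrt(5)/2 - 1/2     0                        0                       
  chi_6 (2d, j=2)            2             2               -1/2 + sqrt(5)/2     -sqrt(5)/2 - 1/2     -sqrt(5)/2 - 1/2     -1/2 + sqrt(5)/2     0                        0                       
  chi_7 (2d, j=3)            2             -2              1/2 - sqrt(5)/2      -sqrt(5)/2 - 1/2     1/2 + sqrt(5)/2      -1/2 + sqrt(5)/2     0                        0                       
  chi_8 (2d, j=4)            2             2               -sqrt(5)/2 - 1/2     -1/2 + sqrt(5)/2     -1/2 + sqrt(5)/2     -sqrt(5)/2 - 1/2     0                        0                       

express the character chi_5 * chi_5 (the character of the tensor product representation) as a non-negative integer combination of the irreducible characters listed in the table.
chi_5 tensor chi_5 = chi_1 + chi_2 + chi_6 (all other irreducibles have multiplicity 0).

Why: The character of a tensor product is the pointwise product (chi_5 * chi_5)(C) = chi_5(C) * chi_5(C):
  {e}: (2)*(2), {r^5}: (-2)*(-2), {r^1, r^9}: (1/2 + sqrt(5)/2)*(1/2 + sqrt(5)/2), {r^2, r^8}: (-1/2 + sqrt(5)/2)*(-1/2 + sqrt(5)/2), {r^3, r^7}: (1/2 - sqrt(5)/2)*(1/2 - sqrt(5)/2), {r^4, r^6}: (-sqrt(5)/2 - 1/2)*(-sqrt(5)/2 - 1/2), {s, sr^2, ...}: (0)*(0), {sr, sr^3, ...}: (0)*(0)
so (chi_5 * chi_5) takes values
  {e} -> 4, {r^5} -> 4, {r^1, r^9} -> sqrt(5)/2 + 3/2, {r^2, r^8} -> 3/2 - sqrt(5)/2, {r^3, r^7} -> 3/2 - sqrt(5)/2, {r^4, r^6} -> sqrt(5)/2 + 3/2, {s, sr^2, ...} -> 0, {sr, sr^3, ...} -> 0.
Now take the inner product of this character with each irreducible chi from the table, <chi_5*chi_5, chi> = (1/20) sum_C |C| (chi_5*chi_5)(C) conj(chi(C)):
  <chi_5*chi_5, chi_1> = (1/20)[1*(4)*conj(1) + 1*(4)*conj(1) + 2*(sqrt(5)/2 + 3/2)*conj(1) + 2*(3/2 - sqrt(5)/2)*conj(1) + 2*(3/2 - sqrt(5)/2)*conj(1) + 2*(sqrt(5)/2 + 3/2)*conj(1) + 5*(0)*conj(1) + 5*(0)*conj(1)]
      = (1/20)[(4) + (4) + (sqrt(5) + 3) + (3 - sqrt(5)) + (3 - sqrt(5)) + (sqrt(5) + 3) + (0) + (0)] = 20/20 = 1
  <chi_5*chi_5, chi_2> = (1/20)[1*(4)*conj(1) + 1*(4)*conj(1) + 2*(sqrt(5)/2 + 3/2)*conj(1) + 2*(3/2 - sqrt(5)/2)*conj(1) + 2*(3/2 - sqrt(5)/2)*conj(1) + 2*(sqrt(5)/2 + 3/2)*conj(1) + 5*(0)*conj(-1) + 5*(0)*conj(-1)]
      = (1/20)[(4) + (4) + (sqrt(5) + 3) + (3 - sqrt(5)) + (3 - sqrt(5)) + (sqrt(5) + 3) + (0) + (0)] = 20/20 = 1
  <chi_5*chi_5, chi_3> = (1/20)[1*(4)*conj(1) + 1*(4)*conj(-1) + 2*(sqrt(5)/2 + 3/2)*conj(-1) + 2*(3/2 - sqrt(5)/2)*conj(1) + 2*(3/2 - sqrt(5)/2)*conj(-1) + 2*(sqrt(5)/2 + 3/2)*conj(1) + 5*(0)*conj(1) + 5*(0)*conj(-1)]
      = (1/20)[(4) + (-4) + (-3 - sqrt(5)) + (3 - sqrt(5)) + (-3 + sqrt(5)) + (sqrt(5) + 3) + (0) + (0)] = 0/20 = 0
  <chi_5*chi_5, chi_4> = (1/20)[1*(4)*conj(1) + 1*(4)*conj(-1) + 2*(sqrt(5)/2 + 3/2)*conj(-1) + 2*(3/2 - sqrt(5)/2)*conj(1) + 2*(3/2 - sqrt(5)/2)*conj(-1) + 2*(sqrt(5)/2 + 3/2)*conj(1) + 5*(0)*conj(-1) + 5*(0)*conj(1)]
      = (1/20)[(4) + (-4) + (-3 - sqrt(5)) + (3 - sqrt(5)) + (-3 + sqrt(5)) + (sqrt(5) + 3) + (0) + (0)] = 0/20 = 0
  <chi_5*chi_5, chi_5> = (1/20)[1*(4)*conj(2) + 1*(4)*conj(-2) + 2*(sqrt(5)/2 + 3/2)*conj(1/2 + sqrt(5)/2) + 2*(3/2 - sqrt(5)/2)*conj(-1/2 + sqrt(5)/2) + 2*(3/2 - sqrt(5)/2)*conj(1/2 - sqrt(5)/2) + 2*(sqrt(5)/2 + 3/2)*conj(-sqrt(5)/2 - 1/2) + 5*(0)*conj(0) + 5*(0)*conj(0)]
      = (1/20)[(8) + (-8) + (4 + 2*sqrt(5)) + (-4 + 2*sqrt(5)) + (4 - 2*sqrt(5)) + (-2*sqrt(5) - 4) + (0) + (0)] = 0/20 = 0
  <chi_5*chi_5, chi_6> = (1/20)[1*(4)*conj(2) + 1*(4)*conj(2) + 2*(sqrt(5)/2 + 3/2)*conj(-1/2 + sqrt(5)/2) + 2*(3/2 - sqrt(5)/2)*conj(-sqrt(5)/2 - 1/2) + 2*(3/2 - sqrt(5)/2)*conj(-sqrt(5)/2 - 1/2) + 2*(sqrt(5)/2 + 3/2)*conj(-1/2 + sqrt(5)/2) + 5*(0)*conj(0) + 5*(0)*conj(0)]
      = (1/20)[(8) + (8) + (1 + sqrt(5)) + (1 - sqrt(5)) + (1 - sqrt(5)) + (1 + sqrt(5)) + (0) + (0)] = 20/20 = 1
  <chi_5*chi_5, chi_7> = (1/20)[1*(4)*conj(2) + 1*(4)*conj(-2) + 2*(sqrt(5)/2 + 3/2)*conj(1/2 - sqrt(5)/2) + 2*(3/2 - sqrt(5)/2)*conj(-sqrt(5)/2 - 1/2) + 2*(3/2 - sqrt(5)/2)*conj(1/2 + sqrt(5)/2) + 2*(sqrt(5)/2 + 3/2)*conj(-1/2 + sqrt(5)/2) + 5*(0)*conj(0) + 5*(0)*conj(0)]
      = (1/20)[(8) + (-8) + (-sqrt(5) - 1) + (1 - sqrt(5)) + (-1 + sqrt(5)) + (1 + sqrt(5)) + (0) + (0)] = 0/20 = 0
  <chi_5*chi_5, chi_8> = (1/20)[1*(4)*conj(2) + 1*(4)*conj(2) + 2*(sqrt(5)/2 + 3/2)*conj(-sqrt(5)/2 - 1/2) + 2*(3/2 - sqrt(5)/2)*conj(-1/2 + sqrt(5)/2) + 2*(3/2 - sqrt(5)/2)*conj(-1/2 + sqrt(5)/2) + 2*(sqrt(5)/2 + 3/2)*conj(-sqrt(5)/2 - 1/2) + 5*(0)*conj(0) + 5*(0)*conj(0)]
      = (1/20)[(8) + (8) + (-2*sqrt(5) - 4) + (-4 + 2*sqrt(5)) + (-4 + 2*sqrt(5)) + (-2*sqrt(5) - 4) + (0) + (0)] = 0/20 = 0
Hence the multiplicities are chi_1: 1, chi_2: 1, chi_6: 1. Dimension check: dim(chi_5)*dim(chi_5) = 2*2 = 4 and sum (mult * dim) = 1*1 + 1*1 + 1*2 = 4.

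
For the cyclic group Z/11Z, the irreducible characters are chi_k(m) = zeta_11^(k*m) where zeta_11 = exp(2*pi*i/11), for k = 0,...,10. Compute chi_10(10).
chi_10(10) = zeta_11^100 = exp(2*I*pi/11)

chi_10(10) = zeta_11^(10*10) = zeta_11^100. Since zeta_11^11 = 1, this equals zeta_11^1 = exp(2*pi*i*1/11) = exp(2*I*pi/11).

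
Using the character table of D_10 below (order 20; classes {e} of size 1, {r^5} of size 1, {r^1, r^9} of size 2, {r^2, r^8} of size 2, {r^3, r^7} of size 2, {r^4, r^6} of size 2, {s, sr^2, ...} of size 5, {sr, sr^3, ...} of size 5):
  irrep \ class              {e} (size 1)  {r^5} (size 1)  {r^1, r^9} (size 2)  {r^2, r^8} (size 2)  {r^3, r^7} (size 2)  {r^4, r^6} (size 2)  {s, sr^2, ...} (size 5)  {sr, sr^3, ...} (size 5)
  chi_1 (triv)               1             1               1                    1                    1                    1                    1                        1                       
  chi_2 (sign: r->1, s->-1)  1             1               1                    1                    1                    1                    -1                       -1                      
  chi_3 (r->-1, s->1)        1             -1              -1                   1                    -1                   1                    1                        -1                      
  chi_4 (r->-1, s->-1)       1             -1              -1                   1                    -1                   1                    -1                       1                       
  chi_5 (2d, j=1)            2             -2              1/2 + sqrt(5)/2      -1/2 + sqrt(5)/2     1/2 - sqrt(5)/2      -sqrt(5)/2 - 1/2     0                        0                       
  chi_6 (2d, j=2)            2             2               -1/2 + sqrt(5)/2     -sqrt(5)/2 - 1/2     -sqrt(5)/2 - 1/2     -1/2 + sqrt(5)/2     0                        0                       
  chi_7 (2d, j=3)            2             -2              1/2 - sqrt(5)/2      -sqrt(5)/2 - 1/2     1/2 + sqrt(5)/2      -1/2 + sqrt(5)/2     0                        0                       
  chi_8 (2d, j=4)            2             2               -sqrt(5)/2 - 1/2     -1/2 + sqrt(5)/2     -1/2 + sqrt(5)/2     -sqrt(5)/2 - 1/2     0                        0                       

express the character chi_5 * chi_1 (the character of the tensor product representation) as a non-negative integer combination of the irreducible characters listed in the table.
chi_5 tensor chi_1 = chi_5 (all other irreducibles have multiplicity 0).

Explanation: The character of a tensor product is the pointwise product (chi_5 * chi_1)(C) = chi_5(C) * chi_1(C):
  {e}: (2)*(1), {r^5}: (-2)*(1), {r^1, r^9}: (1/2 + sqrt(5)/2)*(1), {r^2, r^8}: (-1/2 + sqrt(5)/2)*(1), {r^3, r^7}: (1/2 - sqrt(5)/2)*(1), {r^4, r^6}: (-sqrt(5)/2 - 1/2)*(1), {s, sr^2, ...}: (0)*(1), {sr, sr^3, ...}: (0)*(1)
so (chi_5 * chi_1) takes values
  {e} -> 2, {r^5} -> -2, {r^1, r^9} -> 1/2 + sqrt(5)/2, {r^2, r^8} -> -1/2 + sqrt(5)/2, {r^3, r^7} -> 1/2 - sqrt(5)/2, {r^4, r^6} -> -sqrt(5)/2 - 1/2, {s, sr^2, ...} -> 0, {sr, sr^3, ...} -> 0.
Now take the inner product of this character with each irreducible chi from the table, <chi_5*chi_1, chi> = (1/20) sum_C |C| (chi_5*chi_1)(C) conj(chi(C)):
  <chi_5*chi_1, chi_1> = (1/20)[1*(2)*conj(1) + 1*(-2)*conj(1) + 2*(1/2 + sqrt(5)/2)*conj(1) + 2*(-1/2 + sqrt(5)/2)*conj(1) + 2*(1/2 - sqrt(5)/2)*conj(1) + 2*(-sqrt(5)/2 - 1/2)*conj(1) + 5*(0)*conj(1) + 5*(0)*conj(1)]
      = (1/20)[(2) + (-2) + (1 + sqrt(5)) + (-1 + sqrt(5)) + (1 - sqrt(5)) + (-sqrt(5) - 1) + (0) + (0)] = 0/20 = 0
  <chi_5*chi_1, chi_2> = (1/20)[1*(2)*conj(1) + 1*(-2)*conj(1) + 2*(1/2 + sqrt(5)/2)*conj(1) + 2*(-1/2 + sqrt(5)/2)*conj(1) + 2*(1/2 - sqrt(5)/2)*conj(1) + 2*(-sqrt(5)/2 - 1/2)*conj(1) + 5*(0)*conj(-1) + 5*(0)*conj(-1)]
      = (1/20)[(2) + (-2) + (1 + sqrt(5)) + (-1 + sqrt(5)) + (1 - sqrt(5)) + (-sqrt(5) - 1) + (0) + (0)] = 0/20 = 0
  <chi_5*chi_1, chi_3> = (1/20)[1*(2)*conj(1) + 1*(-2)*conj(-1) + 2*(1/2 + sqrt(5)/2)*conj(-1) + 2*(-1/2 + sqrt(5)/2)*conj(1) + 2*(1/2 - sqrt(5)/2)*conj(-1) + 2*(-sqrt(5)/2 - 1/2)*conj(1) + 5*(0)*conj(1) + 5*(0)*conj(-1)]
      = (1/20)[(2) + (2) + (-sqrt(5) - 1) + (-1 + sqrt(5)) + (-1 + sqrt(5)) + (-sqrt(5) - 1) + (0) + (0)] = 0/20 = 0
  <chi_5*chi_1, chi_4> = (1/20)[1*(2)*conj(1) + 1*(-2)*conj(-1) + 2*(1/2 + sqrt(5)/2)*conj(-1) + 2*(-1/2 + sqrt(5)/2)*conj(1) + 2*(1/2 - sqrt(5)/2)*conj(-1) + 2*(-sqrt(5)/2 - 1/2)*conj(1) + 5*(0)*conj(-1) + 5*(0)*conj(1)]
      = (1/20)[(2) + (2) + (-sqrt(5) - 1) + (-1 + sqrt(5)) + (-1 + sqrt(5)) + (-sqrt(5) - 1) + (0) + (0)] = 0/20 = 0
  <chi_5*chi_1, chi_5> = (1/20)[1*(2)*conj(2) + 1*(-2)*conj(-2) + 2*(1/2 + sqrt(5)/2)*conj(1/2 + sqrt(5)/2) + 2*(-1/2 + sqrt(5)/2)*conj(-1/2 + sqrt(5)/2) + 2*(1/2 - sqrt(5)/2)*conj(1/2 - sqrt(5)/2) + 2*(-sqrt(5)/2 - 1/2)*conj(-sqrt(5)/2 - 1/2) + 5*(0)*conj(0) + 5*(0)*conj(0)]
      = (1/20)[(4) + (4) + (sqrt(5) + 3) + (3 - sqrt(5)) + (3 - sqrt(5)) + (sqrt(5) + 3) + (0) + (0)] = 20/20 = 1
  <chi_5*chi_1, chi_6> = (1/20)[1*(2)*conj(2) + 1*(-2)*conj(2) + 2*(1/2 + sqrt(5)/2)*conj(-1/2 + sqrt(5)/2) + 2*(-1/2 + sqrt(5)/2)*conj(-sqrt(5)/2 - 1/2) + 2*(1/2 - sqrt(5)/2)*conj(-sqrt(5)/2 - 1/2) + 2*(-sqrt(5)/2 - 1/2)*conj(-1/2 + sqrt(5)/2) + 5*(0)*conj(0) + 5*(0)*conj(0)]
      = (1/20)[(4) + (-4) + (2) + (-2) + (2) + (-2) + (0) + (0)] = 0/20 = 0
  <chi_5*chi_1, chi_7> = (1/20)[1*(2)*conj(2) + 1*(-2)*conj(-2) + 2*(1/2 + sqrt(5)/2)*conj(1/2 - sqrt(5)/2) + 2*(-1/2 + sqrt(5)/2)*conj(-sqrt(5)/2 - 1/2) + 2*(1/2 - sqrt(5)/2)*conj(1/2 + sqrt(5)/2) + 2*(-sqrt(5)/2 - 1/2)*conj(-1/2 + sqrt(5)/2) + 5*(0)*conj(0) + 5*(0)*conj(0)]
      = (1/20)[(4) + (4) + (-2) + (-2) + (-2) + (-2) + (0) + (0)] = 0/20 = 0
  <chi_5*chi_1, chi_8> = (1/20)[1*(2)*conj(2) + 1*(-2)*conj(2) + 2*(1/2 + sqrt(5)/2)*conj(-sqrt(5)/2 - 1/2) + 2*(-1/2 + sqrt(5)/2)*conj(-1/2 + sqrt(5)/2) + 2*(1/2 - sqrt(5)/2)*conj(-1/2 + sqrt(5)/2) + 2*(-sqrt(5)/2 - 1/2)*conj(-sqrt(5)/2 - 1/2) + 5*(0)*conj(0) + 5*(0)*conj(0)]
      = (1/20)[(4) + (-4) + (-3 - sqrt(5)) + (3 - sqrt(5)) + (-3 + sqrt(5)) + (sqrt(5) + 3) + (0) + (0)] = 0/20 = 0
Hence the multiplicities are chi_5: 1. Dimension check: dim(chi_5)*dim(chi_1) = 2*1 = 2 and sum (mult * dim) = 1*2 = 2.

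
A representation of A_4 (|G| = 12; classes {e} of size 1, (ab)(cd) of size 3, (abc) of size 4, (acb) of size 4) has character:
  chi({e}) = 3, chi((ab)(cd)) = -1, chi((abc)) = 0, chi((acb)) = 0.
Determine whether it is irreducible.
Irreducible: <chi, chi> = 1.

Proof sketch: <chi, chi> = (1/|G|) sum_C |C| * |chi(C)|^2 = (1/12)[1*|3|^2 + 3*|-1|^2 + 4*|0|^2 + 4*|0|^2]
  = (1/12)[(9) + (3) + (0) + (0)] = 12/12 = 1.
(Exp terms are combined using exp(i*s)*conj(exp(i*t)) = exp(i*(s-t)), and sums of them are collapsed using the identity that for every m > 1 the m distinct m-th roots of unity sum to 0, e.g. 1 + exp(2*I*pi/3) + exp(-2*I*pi/3) = 0.)
A character is irreducible iff <chi, chi> = 1, so this representation is irreducible.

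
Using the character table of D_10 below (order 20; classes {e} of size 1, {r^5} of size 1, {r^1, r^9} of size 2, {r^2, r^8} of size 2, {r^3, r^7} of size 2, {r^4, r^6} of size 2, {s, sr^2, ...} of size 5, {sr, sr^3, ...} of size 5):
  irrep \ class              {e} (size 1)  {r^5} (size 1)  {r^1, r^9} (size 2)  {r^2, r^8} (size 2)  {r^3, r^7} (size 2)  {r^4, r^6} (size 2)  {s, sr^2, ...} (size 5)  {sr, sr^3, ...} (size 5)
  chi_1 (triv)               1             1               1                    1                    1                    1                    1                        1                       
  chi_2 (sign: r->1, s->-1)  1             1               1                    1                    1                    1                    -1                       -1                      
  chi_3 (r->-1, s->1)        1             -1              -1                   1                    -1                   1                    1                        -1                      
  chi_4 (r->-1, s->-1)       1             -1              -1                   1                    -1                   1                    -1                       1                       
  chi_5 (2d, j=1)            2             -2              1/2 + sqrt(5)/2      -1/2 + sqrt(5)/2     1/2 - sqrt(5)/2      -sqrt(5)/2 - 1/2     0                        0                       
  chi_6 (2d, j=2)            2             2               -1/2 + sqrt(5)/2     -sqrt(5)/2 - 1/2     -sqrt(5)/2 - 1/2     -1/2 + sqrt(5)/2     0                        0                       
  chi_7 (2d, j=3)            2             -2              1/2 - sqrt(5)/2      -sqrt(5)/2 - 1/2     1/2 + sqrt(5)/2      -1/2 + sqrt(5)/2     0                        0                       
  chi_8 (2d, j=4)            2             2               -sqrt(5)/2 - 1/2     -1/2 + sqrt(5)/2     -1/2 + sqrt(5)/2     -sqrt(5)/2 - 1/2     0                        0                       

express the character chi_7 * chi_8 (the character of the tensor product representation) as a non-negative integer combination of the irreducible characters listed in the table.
chi_7 tensor chi_8 = chi_5 + chi_7 (all other irreducibles have multiplicity 0).

Justification: The character of a tensor product is the pointwise product (chi_7 * chi_8)(C) = chi_7(C) * chi_8(C):
  {e}: (2)*(2), {r^5}: (-2)*(2), {r^1, r^9}: (1/2 - sqrt(5)/2)*(-sqrt(5)/2 - 1/2), {r^2, r^8}: (-sqrt(5)/2 - 1/2)*(-1/2 + sqrt(5)/2), {r^3, r^7}: (1/2 + sqrt(5)/2)*(-1/2 + sqrt(5)/2), {r^4, r^6}: (-1/2 + sqrt(5)/2)*(-sqrt(5)/2 - 1/2), {s, sr^2, ...}: (0)*(0), {sr, sr^3, ...}: (0)*(0)
so (chi_7 * chi_8) takes values
  {e} -> 4, {r^5} -> -4, {r^1, r^9} -> 1, {r^2, r^8} -> -1, {r^3, r^7} -> 1, {r^4, r^6} -> -1, {s, sr^2, ...} -> 0, {sr, sr^3, ...} -> 0.
Now take the inner product of this character with each irreducible chi from the table, <chi_7*chi_8, chi> = (1/20) sum_C |C| (chi_7*chi_8)(C) conj(chi(C)):
  <chi_7*chi_8, chi_1> = (1/20)[1*(4)*conj(1) + 1*(-4)*conj(1) + 2*(1)*conj(1) + 2*(-1)*conj(1) + 2*(1)*conj(1) + 2*(-1)*conj(1) + 5*(0)*conj(1) + 5*(0)*conj(1)]
      = (1/20)[(4) + (-4) + (2) + (-2) + (2) + (-2) + (0) + (0)] = 0/20 = 0
  <chi_7*chi_8, chi_2> = (1/20)[1*(4)*conj(1) + 1*(-4)*conj(1) + 2*(1)*conj(1) + 2*(-1)*conj(1) + 2*(1)*conj(1) + 2*(-1)*conj(1) + 5*(0)*conj(-1) + 5*(0)*conj(-1)]
      = (1/20)[(4) + (-4) + (2) + (-2) + (2) + (-2) + (0) + (0)] = 0/20 = 0
  <chi_7*chi_8, chi_3> = (1/20)[1*(4)*conj(1) + 1*(-4)*conj(-1) + 2*(1)*conj(-1) + 2*(-1)*conj(1) + 2*(1)*conj(-1) + 2*(-1)*conj(1) + 5*(0)*conj(1) + 5*(0)*conj(-1)]
      = (1/20)[(4) + (4) + (-2) + (-2) + (-2) + (-2) + (0) + (0)] = 0/20 = 0
  <chi_7*chi_8, chi_4> = (1/20)[1*(4)*conj(1) + 1*(-4)*conj(-1) + 2*(1)*conj(-1) + 2*(-1)*conj(1) + 2*(1)*conj(-1) + 2*(-1)*conj(1) + 5*(0)*conj(-1) + 5*(0)*conj(1)]
      = (1/20)[(4) + (4) + (-2) + (-2) + (-2) + (-2) + (0) + (0)] = 0/20 = 0
  <chi_7*chi_8, chi_5> = (1/20)[1*(4)*conj(2) + 1*(-4)*conj(-2) + 2*(1)*conj(1/2 + sqrt(5)/2) + 2*(-1)*conj(-1/2 + sqrt(5)/2) + 2*(1)*conj(1/2 - sqrt(5)/2) + 2*(-1)*conj(-sqrt(5)/2 - 1/2) + 5*(0)*conj(0) + 5*(0)*conj(0)]
      = (1/20)[(8) + (8) + (1 + sqrt(5)) + (1 - sqrt(5)) + (1 - sqrt(5)) + (1 + sqrt(5)) + (0) + (0)] = 20/20 = 1
  <chi_7*chi_8, chi_6> = (1/20)[1*(4)*conj(2) + 1*(-4)*conj(2) + 2*(1)*conj(-1/2 + sqrt(5)/2) + 2*(-1)*conj(-sqrt(5)/2 - 1/2) + 2*(1)*conj(-sqrt(5)/2 - 1/2) + 2*(-1)*conj(-1/2 + sqrt(5)/2) + 5*(0)*conj(0) + 5*(0)*conj(0)]
      = (1/20)[(8) + (-8) + (-1 + sqrt(5)) + (1 + sqrt(5)) + (-sqrt(5) - 1) + (1 - sqrt(5)) + (0) + (0)] = 0/20 = 0
  <chi_7*chi_8, chi_7> = (1/20)[1*(4)*conj(2) + 1*(-4)*conj(-2) + 2*(1)*conj(1/2 - sqrt(5)/2) + 2*(-1)*conj(-sqrt(5)/2 - 1/2) + 2*(1)*conj(1/2 + sqrt(5)/2) + 2*(-1)*conj(-1/2 + sqrt(5)/2) + 5*(0)*conj(0) + 5*(0)*conj(0)]
      = (1/20)[(8) + (8) + (1 - sqrt(5)) + (1 + sqrt(5)) + (1 + sqrt(5)) + (1 - sqrt(5)) + (0) + (0)] = 20/20 = 1
  <chi_7*chi_8, chi_8> = (1/20)[1*(4)*conj(2) + 1*(-4)*conj(2) + 2*(1)*conj(-sqrt(5)/2 - 1/2) + 2*(-1)*conj(-1/2 + sqrt(5)/2) + 2*(1)*conj(-1/2 + sqrt(5)/2) + 2*(-1)*conj(-sqrt(5)/2 - 1/2) + 5*(0)*conj(0) + 5*(0)*conj(0)]
      = (1/20)[(8) + (-8) + (-sqrt(5) - 1) + (1 - sqrt(5)) + (-1 + sqrt(5)) + (1 + sqrt(5)) + (0) + (0)] = 0/20 = 0
Hence the multiplicities are chi_5: 1, chi_7: 1. Dimension check: dim(chi_7)*dim(chi_8) = 2*2 = 4 and sum (mult * dim) = 1*2 + 1*2 = 4.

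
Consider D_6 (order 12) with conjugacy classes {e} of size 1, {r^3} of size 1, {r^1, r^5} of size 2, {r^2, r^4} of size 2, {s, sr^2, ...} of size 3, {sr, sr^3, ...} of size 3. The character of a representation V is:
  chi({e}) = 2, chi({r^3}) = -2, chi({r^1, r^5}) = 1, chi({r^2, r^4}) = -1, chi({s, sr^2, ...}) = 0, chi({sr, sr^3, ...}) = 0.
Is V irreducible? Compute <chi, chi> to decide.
Irreducible: <chi, chi> = 1.

Reasoning: <chi, chi> = (1/|G|) sum_C |C| * |chi(C)|^2 = (1/12)[1*|2|^2 + 1*|-2|^2 + 2*|1|^2 + 2*|-1|^2 + 3*|0|^2 + 3*|0|^2]
  = (1/12)[(4) + (4) + (2) + (2) + (0) + (0)] = 12/12 = 1.
A character is irreducible iff <chi, chi> = 1, so this representation is irreducible.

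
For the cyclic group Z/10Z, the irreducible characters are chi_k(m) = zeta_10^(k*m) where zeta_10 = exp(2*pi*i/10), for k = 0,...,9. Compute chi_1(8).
chi_1(8) = zeta_10^8 = exp(-2*I*pi/5)

Explanation: chi_1(8) = zeta_10^(1*8) = zeta_10^8. Since zeta_10^10 = 1, this equals zeta_10^8 = exp(2*pi*i*8/10) = exp(-2*I*pi/5).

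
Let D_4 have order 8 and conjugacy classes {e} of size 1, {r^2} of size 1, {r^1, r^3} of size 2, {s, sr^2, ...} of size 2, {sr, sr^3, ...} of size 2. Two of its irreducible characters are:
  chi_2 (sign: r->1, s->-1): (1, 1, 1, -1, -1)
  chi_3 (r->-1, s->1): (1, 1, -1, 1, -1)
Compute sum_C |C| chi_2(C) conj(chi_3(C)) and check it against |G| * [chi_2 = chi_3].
Sum = 0; so <chi_2, chi_3> = 0 (distinct irreducibles are orthogonal).

Reasoning: Compute term by term over conjugacy classes (|C| * chi_2(C) * conj(chi_3(C))):
  1*(1)*conj(1) + 1*(1)*conj(1) + 2*(1)*conj(-1) + 2*(-1)*conj(1) + 2*(-1)*conj(-1)
  = (1) + (1) + (-2) + (-2) + (2)
  = 0.
Dividing by |G| = 8 gives 0/8 = 0, matching the row-orthogonality relation <chi_2, chi_3> = [chi_2 = chi_3].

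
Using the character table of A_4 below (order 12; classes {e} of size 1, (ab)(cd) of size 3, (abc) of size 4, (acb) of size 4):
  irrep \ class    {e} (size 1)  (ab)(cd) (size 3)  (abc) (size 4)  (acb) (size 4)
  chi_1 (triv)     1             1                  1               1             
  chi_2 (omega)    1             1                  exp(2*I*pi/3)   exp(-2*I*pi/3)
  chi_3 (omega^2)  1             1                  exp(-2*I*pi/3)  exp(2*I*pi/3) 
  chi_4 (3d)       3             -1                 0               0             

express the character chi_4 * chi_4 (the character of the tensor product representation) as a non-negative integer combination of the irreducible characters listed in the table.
chi_4 tensor chi_4 = chi_1 + chi_2 + chi_3 + 2*chi_4 (all other irreducibles have multiplicity 0).

Details: The character of a tensor product is the pointwise product (chi_4 * chi_4)(C) = chi_4(C) * chi_4(C):
  {e}: (3)*(3), (ab)(cd): (-1)*(-1), (abc): (0)*(0), (acb): (0)*(0)
so (chi_4 * chi_4) takes values
  {e} -> 9, (ab)(cd) -> 1, (abc) -> 0, (acb) -> 0.
Now take the inner product of this character with each irreducible chi from the table, <chi_4*chi_4, chi> = (1/12) sum_C |C| (chi_4*chi_4)(C) conj(chi(C)):
  <chi_4*chi_4, chi_1> = (1/12)[1*(9)*conj(1) + 3*(1)*conj(1) + 4*(0)*conj(1) + 4*(0)*conj(1)]
      = (1/12)[(9) + (3) + (0) + (0)] = 12/12 = 1
  <chi_4*chi_4, chi_2> = (1/12)[1*(9)*conj(1) + 3*(1)*conj(1) + 4*(0)*conj(exp(2*I*pi/3)) + 4*(0)*conj(exp(-2*I*pi/3))]
      = (1/12)[(9) + (3) + (0) + (0)] = 12/12 = 1
  <chi_4*chi_4, chi_3> = (1/12)[1*(9)*conj(1) + 3*(1)*conj(1) + 4*(0)*conj(exp(-2*I*pi/3)) + 4*(0)*conj(exp(2*I*pi/3))]
      = (1/12)[(9) + (3) + (0) + (0)] = 12/12 = 1
  <chi_4*chi_4, chi_4> = (1/12)[1*(9)*conj(3) + 3*(1)*conj(-1) + 4*(0)*conj(0) + 4*(0)*conj(0)]
      = (1/12)[(27) + (-3) + (0) + (0)] = 24/12 = 2
(Exp terms are combined using exp(i*s)*conj(exp(i*t)) = exp(i*(s-t)), and sums of them are collapsed using the identity that for every m > 1 the m distinct m-th roots of unity sum to 0, e.g. 1 + exp(2*I*pi/3) + exp(-2*I*pi/3) = 0.)
Hence the multiplicities are chi_1: 1, chi_2: 1, chi_3: 1, chi_4: 2. Dimension check: dim(chi_4)*dim(chi_4) = 3*3 = 9 and sum (mult * dim) = 1*1 + 1*1 + 1*1 + 2*3 = 9.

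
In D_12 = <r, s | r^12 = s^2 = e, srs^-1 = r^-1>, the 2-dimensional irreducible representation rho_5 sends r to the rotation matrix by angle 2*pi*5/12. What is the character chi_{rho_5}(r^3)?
chi_{rho_5}(r^3) = 2*cos(2*pi*5*3/12) = 0

rho_5(r^3) is rotation by angle 2*pi*5*3/12, whose trace is 2*cos(2*pi*5*3/12) = 0.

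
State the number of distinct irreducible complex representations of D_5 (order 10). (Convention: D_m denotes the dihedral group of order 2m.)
4

Justification: The number of irreducible complex representations of a finite group equals its number of conjugacy classes. D_5 has 4 conjugacy classes ((n+3)/2 for n odd), so D_5 (order 10) has exactly 4 irreducible complex representations.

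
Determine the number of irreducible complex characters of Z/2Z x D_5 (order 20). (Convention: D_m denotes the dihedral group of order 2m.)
8

Argument: The number of irreducible complex representations of a finite group equals its number of conjugacy classes. For a direct product, #classes(G x H) = #classes(G) * #classes(H). Z/2Z has 2 classes (abelian), D_5 has 4 classes, so 2 * 4 = 8, so Z/2Z x D_5 (order 20) has exactly 8 irreducible complex representations.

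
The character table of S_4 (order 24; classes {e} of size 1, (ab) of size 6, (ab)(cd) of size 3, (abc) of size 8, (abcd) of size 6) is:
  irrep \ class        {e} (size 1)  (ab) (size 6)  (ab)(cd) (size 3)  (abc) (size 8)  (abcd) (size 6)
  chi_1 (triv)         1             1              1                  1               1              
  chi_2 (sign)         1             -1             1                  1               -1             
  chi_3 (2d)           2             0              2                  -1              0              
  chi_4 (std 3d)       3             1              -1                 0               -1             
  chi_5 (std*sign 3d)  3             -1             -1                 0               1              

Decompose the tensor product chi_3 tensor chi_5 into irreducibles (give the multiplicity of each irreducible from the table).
chi_3 tensor chi_5 = chi_4 + chi_5 (all other irreducibles have multiplicity 0).

Justification: The character of a tensor product is the pointwise product (chi_3 * chi_5)(C) = chi_3(C) * chi_5(C):
  {e}: (2)*(3), (ab): (0)*(-1), (ab)(cd): (2)*(-1), (abc): (-1)*(0), (abcd): (0)*(1)
so (chi_3 * chi_5) takes values
  {e} -> 6, (ab) -> 0, (ab)(cd) -> -2, (abc) -> 0, (abcd) -> 0.
Now take the inner product of this character with each irreducible chi from the table, <chi_3*chi_5, chi> = (1/24) sum_C |C| (chi_3*chi_5)(C) conj(chi(C)):
  <chi_3*chi_5, chi_1> = (1/24)[1*(6)*conj(1) + 6*(0)*conj(1) + 3*(-2)*conj(1) + 8*(0)*conj(1) + 6*(0)*conj(1)]
      = (1/24)[(6) + (0) + (-6) + (0) + (0)] = 0/24 = 0
  <chi_3*chi_5, chi_2> = (1/24)[1*(6)*conj(1) + 6*(0)*conj(-1) + 3*(-2)*conj(1) + 8*(0)*conj(1) + 6*(0)*conj(-1)]
      = (1/24)[(6) + (0) + (-6) + (0) + (0)] = 0/24 = 0
  <chi_3*chi_5, chi_3> = (1/24)[1*(6)*conj(2) + 6*(0)*conj(0) + 3*(-2)*conj(2) + 8*(0)*conj(-1) + 6*(0)*conj(0)]
      = (1/24)[(12) + (0) + (-12) + (0) + (0)] = 0/24 = 0
  <chi_3*chi_5, chi_4> = (1/24)[1*(6)*conj(3) + 6*(0)*conj(1) + 3*(-2)*conj(-1) + 8*(0)*conj(0) + 6*(0)*conj(-1)]
      = (1/24)[(18) + (0) + (6) + (0) + (0)] = 24/24 = 1
  <chi_3*chi_5, chi_5> = (1/24)[1*(6)*conj(3) + 6*(0)*conj(-1) + 3*(-2)*conj(-1) + 8*(0)*conj(0) + 6*(0)*conj(1)]
      = (1/24)[(18) + (0) + (6) + (0) + (0)] = 24/24 = 1
Hence the multiplicities are chi_4: 1, chi_5: 1. Dimension check: dim(chi_3)*dim(chi_5) = 2*3 = 6 and sum (mult * dim) = 1*3 + 1*3 = 6.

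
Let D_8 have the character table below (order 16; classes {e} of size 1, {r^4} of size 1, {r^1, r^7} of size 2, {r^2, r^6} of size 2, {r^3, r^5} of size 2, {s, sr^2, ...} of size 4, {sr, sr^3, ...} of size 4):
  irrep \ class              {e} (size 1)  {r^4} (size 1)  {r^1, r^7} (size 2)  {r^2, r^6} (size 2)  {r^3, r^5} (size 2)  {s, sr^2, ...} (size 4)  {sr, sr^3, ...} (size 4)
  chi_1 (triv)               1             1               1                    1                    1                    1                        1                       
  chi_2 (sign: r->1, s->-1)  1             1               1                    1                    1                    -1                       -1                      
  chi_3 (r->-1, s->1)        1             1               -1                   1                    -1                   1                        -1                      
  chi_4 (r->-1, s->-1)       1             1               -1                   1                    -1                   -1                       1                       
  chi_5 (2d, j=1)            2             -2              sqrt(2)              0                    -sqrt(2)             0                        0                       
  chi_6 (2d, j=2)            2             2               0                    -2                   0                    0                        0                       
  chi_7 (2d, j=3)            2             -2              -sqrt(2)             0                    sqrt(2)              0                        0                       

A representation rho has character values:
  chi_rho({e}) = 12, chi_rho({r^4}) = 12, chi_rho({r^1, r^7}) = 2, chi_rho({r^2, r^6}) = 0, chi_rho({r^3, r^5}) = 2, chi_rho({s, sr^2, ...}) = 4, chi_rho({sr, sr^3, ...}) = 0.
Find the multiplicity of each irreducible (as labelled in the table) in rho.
Multiplicities: chi_1: 3, chi_2: 1, chi_3: 2, chi_4: 0, chi_5: 0, chi_6: 3, chi_7: 0.

Why: Use <chi_rho, chi> = (1/|G|) sum_C |C| * chi_rho(C) * conj(chi(C)) with |G| = 16 for each irreducible chi in the table:
  <chi_rho, chi_1> = (1/16)[1*(12)*conj(1) + 1*(12)*conj(1) + 2*(2)*conj(1) + 2*(0)*conj(1) + 2*(2)*conj(1) + 4*(4)*conj(1) + 4*(0)*conj(1)]
      = (1/16)[(12) + (12) + (4) + (0) + (4) + (16) + (0)] = 48/16 = 3
  <chi_rho, chi_2> = (1/16)[1*(12)*conj(1) + 1*(12)*conj(1) + 2*(2)*conj(1) + 2*(0)*conj(1) + 2*(2)*conj(1) + 4*(4)*conj(-1) + 4*(0)*conj(-1)]
      = (1/16)[(12) + (12) + (4) + (0) + (4) + (-16) + (0)] = 16/16 = 1
  <chi_rho, chi_3> = (1/16)[1*(12)*conj(1) + 1*(12)*conj(1) + 2*(2)*conj(-1) + 2*(0)*conj(1) + 2*(2)*conj(-1) + 4*(4)*conj(1) + 4*(0)*conj(-1)]
      = (1/16)[(12) + (12) + (-4) + (0) + (-4) + (16) + (0)] = 32/16 = 2
  <chi_rho, chi_4> = (1/16)[1*(12)*conj(1) + 1*(12)*conj(1) + 2*(2)*conj(-1) + 2*(0)*conj(1) + 2*(2)*conj(-1) + 4*(4)*conj(-1) + 4*(0)*conj(1)]
      = (1/16)[(12) + (12) + (-4) + (0) + (-4) + (-16) + (0)] = 0/16 = 0
  <chi_rho, chi_5> = (1/16)[1*(12)*conj(2) + 1*(12)*conj(-2) + 2*(2)*conj(sqrt(2)) + 2*(0)*conj(0) + 2*(2)*conj(-sqrt(2)) + 4*(4)*conj(0) + 4*(0)*conj(0)]
      = (1/16)[(24) + (-24) + (4*sqrt(2)) + (0) + (-4*sqrt(2)) + (0) + (0)] = 0/16 = 0
  <chi_rho, chi_6> = (1/16)[1*(12)*conj(2) + 1*(12)*conj(2) + 2*(2)*conj(0) + 2*(0)*conj(-2) + 2*(2)*conj(0) + 4*(4)*conj(0) + 4*(0)*conj(0)]
      = (1/16)[(24) + (24) + (0) + (0) + (0) + (0) + (0)] = 48/16 = 3
  <chi_rho, chi_7> = (1/16)[1*(12)*conj(2) + 1*(12)*conj(-2) + 2*(2)*conj(-sqrt(2)) + 2*(0)*conj(0) + 2*(2)*conj(sqrt(2)) + 4*(4)*conj(0) + 4*(0)*conj(0)]
      = (1/16)[(24) + (-24) + (-4*sqrt(2)) + (0) + (4*sqrt(2)) + (0) + (0)] = 0/16 = 0
Dimension check: dim(rho) = sum (mult * dim) = 3*1 + 1*1 + 2*1 + 0*1 + 0*2 + 3*2 + 0*2 = 12 = chi_rho(e) = 12.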